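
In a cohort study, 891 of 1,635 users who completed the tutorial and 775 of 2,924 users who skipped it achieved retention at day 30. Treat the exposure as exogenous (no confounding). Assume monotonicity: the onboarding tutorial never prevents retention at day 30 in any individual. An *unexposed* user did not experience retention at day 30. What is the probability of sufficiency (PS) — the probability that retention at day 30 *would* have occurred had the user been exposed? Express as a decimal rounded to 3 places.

p₁ = P(outcome | exposed) = 891/1635 = 0.54495
p₀ = P(outcome | unexposed) = 775/2924 = 0.26505
Under exogeneity and monotonicity, PS = (p₁ − p₀) / (1 − p₀).
PS = (0.54495 − 0.26505) / (1 − 0.26505) = 0.27991 / 0.73495 ≈ 0.3808

PS ≈ 0.381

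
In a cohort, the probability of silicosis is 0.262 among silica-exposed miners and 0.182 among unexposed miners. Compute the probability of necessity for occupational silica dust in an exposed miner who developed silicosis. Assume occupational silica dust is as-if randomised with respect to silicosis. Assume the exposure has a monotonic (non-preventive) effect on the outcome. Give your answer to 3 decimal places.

PN ≈ 0.305

Let p₁ = 0.262, p₀ = 0.182.
Under exogeneity and monotonicity, PN = (p₁ − p₀) / p₁.
PN = (0.262 − 0.182) / 0.262 = 0.08 / 0.262 ≈ 0.3053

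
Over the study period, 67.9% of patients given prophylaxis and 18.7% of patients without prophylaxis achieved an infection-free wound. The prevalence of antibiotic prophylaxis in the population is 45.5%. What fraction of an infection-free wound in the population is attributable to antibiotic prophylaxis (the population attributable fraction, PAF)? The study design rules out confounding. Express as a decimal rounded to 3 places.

PAF ≈ 0.545

p₁ = 0.679, p₀ = 0.187.
Overall risk P(Y=1) = π·p₁ + (1−π)·p₀ = 0.455×0.679 + 0.545×0.187 = 0.41086.
Under exogeneity, PAF = [P(Y=1) − p₀] / P(Y=1).
PAF = (0.41086 − 0.187) / 0.41086 ≈ 0.5449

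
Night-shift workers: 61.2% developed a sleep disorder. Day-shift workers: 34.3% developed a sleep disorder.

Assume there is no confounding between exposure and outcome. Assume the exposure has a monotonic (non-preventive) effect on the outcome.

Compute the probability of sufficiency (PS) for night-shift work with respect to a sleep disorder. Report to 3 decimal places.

PS ≈ 0.409

p₁ = 0.612, p₀ = 0.343.
Under exogeneity and monotonicity, PS = (p₁ − p₀) / (1 − p₀).
PS = (0.612 − 0.343) / (1 − 0.343) = 0.269 / 0.657 ≈ 0.4094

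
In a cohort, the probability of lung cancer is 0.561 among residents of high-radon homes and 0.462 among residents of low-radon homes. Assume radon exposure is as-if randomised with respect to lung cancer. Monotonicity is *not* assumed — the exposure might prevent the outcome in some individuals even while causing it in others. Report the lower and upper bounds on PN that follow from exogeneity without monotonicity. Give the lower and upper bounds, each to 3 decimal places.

0.176 ≤ PN ≤ 0.959

Let p₁ = 0.561, p₀ = 0.462.
Under exogeneity alone the bounds on PN are max{0,(p₁−p₀)/p₁} ≤ PN ≤ min{1,(1−p₀)/p₁}.
  lower = (p₁ − p₀)/p₁ = 0.099 / 0.561 ≈ 0.1765
  upper = min{1, (1 − p₀)/p₁} = 0.538 / 0.561 ≈ 0.9590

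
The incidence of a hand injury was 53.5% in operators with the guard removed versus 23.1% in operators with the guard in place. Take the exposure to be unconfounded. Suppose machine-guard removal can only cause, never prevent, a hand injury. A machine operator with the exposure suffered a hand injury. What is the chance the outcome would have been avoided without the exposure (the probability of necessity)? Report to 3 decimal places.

PN ≈ 0.568

p₁ = 0.535, p₀ = 0.231.
Under exogeneity and monotonicity, PN = (p₁ − p₀) / p₁.
PN = (0.535 − 0.231) / 0.535 = 0.304 / 0.535 ≈ 0.5682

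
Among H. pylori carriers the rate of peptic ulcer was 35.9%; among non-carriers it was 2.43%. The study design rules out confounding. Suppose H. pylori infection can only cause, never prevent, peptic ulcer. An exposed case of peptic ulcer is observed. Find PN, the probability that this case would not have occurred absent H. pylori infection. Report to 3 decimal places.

PN ≈ 0.932

p₁ = 0.359, p₀ = 0.0243.
Under exogeneity and monotonicity, PN = (p₁ − p₀) / p₁.
PN = (0.359 − 0.0243) / 0.359 = 0.3347 / 0.359 ≈ 0.9323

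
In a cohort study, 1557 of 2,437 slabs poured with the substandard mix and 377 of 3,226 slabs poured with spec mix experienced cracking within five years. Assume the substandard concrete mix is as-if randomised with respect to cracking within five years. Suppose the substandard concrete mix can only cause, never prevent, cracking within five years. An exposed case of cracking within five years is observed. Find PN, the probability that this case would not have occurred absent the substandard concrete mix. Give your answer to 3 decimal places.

p₁ = P(outcome | exposed) = 1557/2437 = 0.6389
p₀ = P(outcome | unexposed) = 377/3226 = 0.11686
Under exogeneity and monotonicity, PN = (p₁ − p₀) / p₁.
PN = (0.6389 − 0.11686) / 0.6389 = 0.52204 / 0.6389 ≈ 0.8171

PN ≈ 0.817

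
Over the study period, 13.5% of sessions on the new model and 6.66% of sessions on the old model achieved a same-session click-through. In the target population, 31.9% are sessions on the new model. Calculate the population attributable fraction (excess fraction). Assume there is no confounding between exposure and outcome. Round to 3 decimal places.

p₁ = 0.135, p₀ = 0.0666.
Overall risk P(Y=1) = π·p₁ + (1−π)·p₀ = 0.319×0.135 + 0.681×0.0666 = 0.08842.
Under exogeneity, PAF = [P(Y=1) − p₀] / P(Y=1).
PAF = (0.08842 − 0.0666) / 0.08842 ≈ 0.2468

PAF ≈ 0.247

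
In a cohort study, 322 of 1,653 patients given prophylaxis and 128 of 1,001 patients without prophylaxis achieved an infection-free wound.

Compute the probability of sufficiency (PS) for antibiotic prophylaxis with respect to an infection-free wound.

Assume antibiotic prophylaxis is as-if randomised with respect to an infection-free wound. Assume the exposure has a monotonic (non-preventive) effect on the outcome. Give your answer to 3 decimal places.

PS ≈ 0.077

p₁ = P(outcome | exposed) = 322/1653 = 0.1948
p₀ = P(outcome | unexposed) = 128/1001 = 0.12787
Under exogeneity and monotonicity, PS = (p₁ − p₀) / (1 − p₀).
PS = (0.1948 − 0.12787) / (1 − 0.12787) = 0.066925 / 0.87213 ≈ 0.0767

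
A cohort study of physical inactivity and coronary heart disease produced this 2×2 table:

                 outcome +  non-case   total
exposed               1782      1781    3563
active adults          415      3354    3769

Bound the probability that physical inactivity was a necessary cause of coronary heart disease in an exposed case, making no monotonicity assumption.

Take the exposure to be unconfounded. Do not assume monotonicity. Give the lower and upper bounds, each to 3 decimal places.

0.780 ≤ PN ≤ 1.000

p₁ = P(outcome | exposed) = 1782/3563 = 0.50014
p₀ = P(outcome | unexposed) = 415/3769 = 0.11011
Under exogeneity alone the bounds on PN are max{0,(p₁−p₀)/p₁} ≤ PN ≤ min{1,(1−p₀)/p₁}.
  lower = (p₁ − p₀)/p₁ = 0.39003 / 0.50014 ≈ 0.7798
  upper = min{1, (1 − p₀)/p₁} = 0.88989 / 0.50014 ≈ 1.7793 → capped at 1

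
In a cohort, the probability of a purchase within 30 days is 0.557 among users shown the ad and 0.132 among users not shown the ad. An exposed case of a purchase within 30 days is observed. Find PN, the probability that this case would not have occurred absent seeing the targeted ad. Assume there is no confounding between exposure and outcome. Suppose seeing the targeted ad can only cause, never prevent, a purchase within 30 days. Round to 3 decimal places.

PN ≈ 0.763

Let p₁ = 0.557, p₀ = 0.132.
Under exogeneity and monotonicity, PN = (p₁ − p₀) / p₁.
PN = (0.557 − 0.132) / 0.557 = 0.425 / 0.557 ≈ 0.7630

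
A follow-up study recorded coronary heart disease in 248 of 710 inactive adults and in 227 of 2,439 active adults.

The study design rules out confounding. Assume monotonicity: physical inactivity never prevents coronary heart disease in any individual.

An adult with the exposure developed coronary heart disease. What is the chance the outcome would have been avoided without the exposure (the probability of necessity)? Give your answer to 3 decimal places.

p₁ = P(outcome | exposed) = 248/710 = 0.3493
p₀ = P(outcome | unexposed) = 227/2439 = 0.093071
Under exogeneity and monotonicity, PN = (p₁ − p₀) / p₁.
PN = (0.3493 − 0.093071) / 0.3493 = 0.25622 / 0.3493 ≈ 0.7335

PN ≈ 0.734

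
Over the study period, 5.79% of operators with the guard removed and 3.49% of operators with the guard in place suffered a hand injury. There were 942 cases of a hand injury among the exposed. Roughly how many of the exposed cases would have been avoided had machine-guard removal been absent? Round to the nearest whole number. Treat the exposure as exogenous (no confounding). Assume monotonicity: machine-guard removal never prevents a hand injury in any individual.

p₁ = 0.0579, p₀ = 0.0349.
PN = (p₁ − p₀)/p₁ = (0.0579 − 0.0349) / 0.0579 ≈ 0.39724.
Attributable cases ≈ PN × (exposed cases) = 0.39724 × 942 ≈ 374.20.

about 374 cases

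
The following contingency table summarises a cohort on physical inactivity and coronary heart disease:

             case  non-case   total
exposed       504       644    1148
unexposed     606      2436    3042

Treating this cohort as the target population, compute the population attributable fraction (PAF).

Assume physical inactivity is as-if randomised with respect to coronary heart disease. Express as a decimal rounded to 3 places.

p₁ = P(outcome | exposed) = 504/1148 = 0.43902
p₀ = P(outcome | unexposed) = 606/3042 = 0.19921
Exposure prevalence π = 1148/4190 = 0.27399; overall risk P(Y=1) = 0.26492.
Under exogeneity, PAF = [P(Y=1) − p₀]/P(Y=1).
PAF = (0.26492 − 0.19921) / 0.26492 ≈ 0.2480

PAF ≈ 0.248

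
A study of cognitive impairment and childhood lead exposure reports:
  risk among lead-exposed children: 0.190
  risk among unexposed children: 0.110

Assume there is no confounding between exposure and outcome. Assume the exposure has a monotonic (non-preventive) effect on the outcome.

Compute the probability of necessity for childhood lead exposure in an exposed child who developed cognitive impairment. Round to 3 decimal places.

PN ≈ 0.421

Let p₁ = 0.19, p₀ = 0.11.
Under exogeneity and monotonicity, PN = (p₁ − p₀) / p₁.
PN = (0.19 − 0.11) / 0.19 = 0.08 / 0.19 ≈ 0.4211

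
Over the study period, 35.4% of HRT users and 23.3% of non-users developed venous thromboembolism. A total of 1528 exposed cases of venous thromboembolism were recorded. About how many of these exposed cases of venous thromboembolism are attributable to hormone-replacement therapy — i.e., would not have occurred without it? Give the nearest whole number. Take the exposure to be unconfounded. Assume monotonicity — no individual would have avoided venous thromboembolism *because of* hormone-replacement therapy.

about 522 cases

p₁ = 0.354, p₀ = 0.233.
PN = (p₁ − p₀)/p₁ = (0.354 − 0.233) / 0.354 ≈ 0.34181.
Attributable cases ≈ PN × (exposed cases) = 0.34181 × 1528 ≈ 522.28.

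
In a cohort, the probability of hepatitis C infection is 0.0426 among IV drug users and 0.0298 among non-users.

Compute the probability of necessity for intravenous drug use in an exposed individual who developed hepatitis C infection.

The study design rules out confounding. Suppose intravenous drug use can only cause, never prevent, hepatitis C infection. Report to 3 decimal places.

PN ≈ 0.300

Let p₁ = 0.0426, p₀ = 0.0298.
Under exogeneity and monotonicity, PN = (p₁ − p₀) / p₁.
PN = (0.0426 − 0.0298) / 0.0426 = 0.0128 / 0.0426 ≈ 0.3005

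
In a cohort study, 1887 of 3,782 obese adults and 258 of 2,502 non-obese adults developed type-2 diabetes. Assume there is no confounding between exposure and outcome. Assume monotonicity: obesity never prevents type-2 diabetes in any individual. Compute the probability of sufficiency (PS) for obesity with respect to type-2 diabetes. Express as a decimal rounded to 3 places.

PS ≈ 0.441

p₁ = P(outcome | exposed) = 1887/3782 = 0.49894
p₀ = P(outcome | unexposed) = 258/2502 = 0.10312
Under exogeneity and monotonicity, PS = (p₁ − p₀) / (1 − p₀).
PS = (0.49894 − 0.10312) / (1 − 0.10312) = 0.39582 / 0.89688 ≈ 0.4413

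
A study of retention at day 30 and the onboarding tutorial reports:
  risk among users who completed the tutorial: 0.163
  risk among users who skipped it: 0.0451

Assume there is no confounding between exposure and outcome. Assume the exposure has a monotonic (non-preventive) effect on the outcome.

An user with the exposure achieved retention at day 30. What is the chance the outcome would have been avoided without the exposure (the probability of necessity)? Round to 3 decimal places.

PN ≈ 0.723

Let p₁ = 0.163, p₀ = 0.0451.
Under exogeneity and monotonicity, PN = (p₁ − p₀) / p₁.
PN = (0.163 − 0.0451) / 0.163 = 0.1179 / 0.163 ≈ 0.7233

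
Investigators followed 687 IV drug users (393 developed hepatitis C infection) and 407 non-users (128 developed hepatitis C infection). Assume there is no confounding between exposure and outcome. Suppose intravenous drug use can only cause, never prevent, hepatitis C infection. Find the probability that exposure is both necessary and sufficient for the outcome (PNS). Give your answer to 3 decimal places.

PNS ≈ 0.258

p₁ = P(outcome | exposed) = 393/687 = 0.57205
p₀ = P(outcome | unexposed) = 128/407 = 0.3145
Under exogeneity and monotonicity, PNS = p₁ − p₀.
PNS = 0.57205 − 0.3145 = 0.25756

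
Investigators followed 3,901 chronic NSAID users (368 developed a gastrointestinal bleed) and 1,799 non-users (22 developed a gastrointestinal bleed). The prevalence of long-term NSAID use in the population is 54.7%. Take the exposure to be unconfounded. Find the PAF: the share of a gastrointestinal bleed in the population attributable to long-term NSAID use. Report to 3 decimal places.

PAF ≈ 0.786

p₁ = P(outcome | exposed) = 368/3901 = 0.094335
p₀ = P(outcome | unexposed) = 22/1799 = 0.012229
Overall risk P(Y=1) = π·p₁ + (1−π)·p₀ = 0.547×0.094335 + 0.453×0.012229 = 0.057141.
Under exogeneity, PAF = [P(Y=1) − p₀] / P(Y=1).
PAF = (0.057141 − 0.012229) / 0.057141 ≈ 0.7860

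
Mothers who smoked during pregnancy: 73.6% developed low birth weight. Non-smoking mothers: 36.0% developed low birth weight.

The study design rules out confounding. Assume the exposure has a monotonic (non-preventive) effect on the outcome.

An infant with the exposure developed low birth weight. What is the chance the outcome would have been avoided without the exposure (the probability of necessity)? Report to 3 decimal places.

PN ≈ 0.511

p₁ = 0.736, p₀ = 0.36.
Under exogeneity and monotonicity, PN = (p₁ − p₀) / p₁.
PN = (0.736 − 0.36) / 0.736 = 0.376 / 0.736 ≈ 0.5109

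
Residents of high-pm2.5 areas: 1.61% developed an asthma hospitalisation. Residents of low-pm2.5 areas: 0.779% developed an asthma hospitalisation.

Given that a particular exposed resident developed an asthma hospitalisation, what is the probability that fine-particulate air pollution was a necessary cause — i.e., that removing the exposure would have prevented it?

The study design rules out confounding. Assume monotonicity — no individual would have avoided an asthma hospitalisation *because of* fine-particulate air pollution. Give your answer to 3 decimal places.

p₁ = 0.0161, p₀ = 0.00779.
Under exogeneity and monotonicity, PN = (p₁ − p₀) / p₁.
PN = (0.0161 − 0.00779) / 0.0161 = 0.00831 / 0.0161 ≈ 0.5161

PN ≈ 0.516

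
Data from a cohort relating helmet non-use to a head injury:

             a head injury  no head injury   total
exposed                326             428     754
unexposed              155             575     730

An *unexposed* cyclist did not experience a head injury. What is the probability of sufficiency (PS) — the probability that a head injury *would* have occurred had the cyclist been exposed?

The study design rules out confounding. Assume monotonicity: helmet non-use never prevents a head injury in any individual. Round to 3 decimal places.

PS ≈ 0.279

p₁ = P(outcome | exposed) = 326/754 = 0.43236
p₀ = P(outcome | unexposed) = 155/730 = 0.21233
Under exogeneity and monotonicity, PS = (p₁ − p₀)/(1 − p₀).
PS = (0.43236 − 0.21233) / 0.78767 ≈ 0.2793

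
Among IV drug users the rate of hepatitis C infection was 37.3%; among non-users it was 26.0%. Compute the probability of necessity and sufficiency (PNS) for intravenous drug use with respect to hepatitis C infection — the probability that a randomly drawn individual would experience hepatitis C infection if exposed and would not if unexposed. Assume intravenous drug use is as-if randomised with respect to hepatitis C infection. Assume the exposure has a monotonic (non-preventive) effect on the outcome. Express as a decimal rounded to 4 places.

p₁ = 0.373, p₀ = 0.26.
Under exogeneity and monotonicity, PNS = p₁ − p₀.
PNS = 0.373 − 0.26 = 0.113

PNS ≈ 0.1130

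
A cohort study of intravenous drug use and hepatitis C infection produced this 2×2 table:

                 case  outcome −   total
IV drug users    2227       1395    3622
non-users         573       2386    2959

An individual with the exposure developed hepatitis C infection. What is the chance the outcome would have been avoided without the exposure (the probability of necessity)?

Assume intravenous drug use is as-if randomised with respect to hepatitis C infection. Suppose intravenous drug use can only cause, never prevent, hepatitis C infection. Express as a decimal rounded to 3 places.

p₁ = P(outcome | exposed) = 2227/3622 = 0.61485
p₀ = P(outcome | unexposed) = 573/2959 = 0.19365
Under exogeneity and monotonicity, PN = (p₁ − p₀)/p₁.
PN = (0.61485 − 0.19365) / 0.61485 ≈ 0.6851

PN ≈ 0.685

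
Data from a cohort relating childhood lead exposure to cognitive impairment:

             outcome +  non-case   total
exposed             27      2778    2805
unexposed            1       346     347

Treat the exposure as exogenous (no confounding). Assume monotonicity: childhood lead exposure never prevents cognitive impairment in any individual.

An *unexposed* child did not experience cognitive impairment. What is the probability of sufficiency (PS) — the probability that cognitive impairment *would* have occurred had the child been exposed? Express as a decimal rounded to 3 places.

PS ≈ 0.007

p₁ = P(outcome | exposed) = 27/2805 = 0.0096257
p₀ = P(outcome | unexposed) = 1/347 = 0.0028818
Under exogeneity and monotonicity, PS = (p₁ − p₀)/(1 − p₀).
PS = (0.0096257 − 0.0028818) / 0.99712 ≈ 0.0068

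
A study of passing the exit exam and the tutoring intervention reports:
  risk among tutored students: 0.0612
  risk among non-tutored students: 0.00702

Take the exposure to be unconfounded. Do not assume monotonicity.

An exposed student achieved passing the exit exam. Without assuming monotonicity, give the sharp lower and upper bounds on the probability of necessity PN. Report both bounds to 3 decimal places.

Let p₁ = 0.0612, p₀ = 0.00702.
Under exogeneity alone the bounds on PN are max{0,(p₁−p₀)/p₁} ≤ PN ≤ min{1,(1−p₀)/p₁}.
  lower = (p₁ − p₀)/p₁ = 0.05418 / 0.0612 ≈ 0.8853
  upper = min{1, (1 − p₀)/p₁} = 0.99298 / 0.0612 ≈ 16.2252 → capped at 1

0.885 ≤ PN ≤ 1.000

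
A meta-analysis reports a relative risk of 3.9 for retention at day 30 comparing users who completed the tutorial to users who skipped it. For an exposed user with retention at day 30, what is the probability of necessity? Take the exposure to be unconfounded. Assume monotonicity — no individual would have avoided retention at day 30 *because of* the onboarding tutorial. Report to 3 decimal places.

Under exogeneity and monotonicity, PN = (RR − 1) / RR = 1 − 1/RR.
PN = (3.9 − 1) / 3.9 = 2.9 / 3.9 ≈ 0.7436

PN ≈ 0.744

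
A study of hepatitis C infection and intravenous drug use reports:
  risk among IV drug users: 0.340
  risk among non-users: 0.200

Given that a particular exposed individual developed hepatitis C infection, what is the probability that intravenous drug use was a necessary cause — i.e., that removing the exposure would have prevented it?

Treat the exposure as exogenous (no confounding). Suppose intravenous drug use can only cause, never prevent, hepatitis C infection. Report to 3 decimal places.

Let p₁ = 0.34, p₀ = 0.2.
Under exogeneity and monotonicity, PN = (p₁ − p₀) / p₁.
PN = (0.34 − 0.2) / 0.34 = 0.14 / 0.34 ≈ 0.4118

PN ≈ 0.412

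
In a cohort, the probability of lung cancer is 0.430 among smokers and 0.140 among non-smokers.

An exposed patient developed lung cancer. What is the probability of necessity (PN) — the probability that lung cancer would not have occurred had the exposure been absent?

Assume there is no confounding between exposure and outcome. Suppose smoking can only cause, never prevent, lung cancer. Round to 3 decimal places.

Let p₁ = 0.43, p₀ = 0.14.
Under exogeneity and monotonicity, PN = (p₁ − p₀) / p₁.
PN = (0.43 − 0.14) / 0.43 = 0.29 / 0.43 ≈ 0.6744

PN ≈ 0.674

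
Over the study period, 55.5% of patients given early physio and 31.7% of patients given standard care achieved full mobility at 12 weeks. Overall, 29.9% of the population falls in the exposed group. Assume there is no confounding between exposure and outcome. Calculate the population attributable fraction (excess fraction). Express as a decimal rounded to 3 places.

p₁ = 0.555, p₀ = 0.317.
Overall risk P(Y=1) = π·p₁ + (1−π)·p₀ = 0.299×0.555 + 0.701×0.317 = 0.38816.
Under exogeneity, PAF = [P(Y=1) − p₀] / P(Y=1).
PAF = (0.38816 − 0.317) / 0.38816 ≈ 0.1833

PAF ≈ 0.183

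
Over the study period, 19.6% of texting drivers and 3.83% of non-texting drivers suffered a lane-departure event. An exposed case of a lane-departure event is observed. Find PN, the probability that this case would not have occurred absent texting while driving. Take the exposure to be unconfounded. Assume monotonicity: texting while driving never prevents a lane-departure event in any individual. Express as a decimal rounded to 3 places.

p₁ = 0.196, p₀ = 0.0383.
Under exogeneity and monotonicity, PN = (p₁ − p₀) / p₁.
PN = (0.196 − 0.0383) / 0.196 = 0.1577 / 0.196 ≈ 0.8046

PN ≈ 0.805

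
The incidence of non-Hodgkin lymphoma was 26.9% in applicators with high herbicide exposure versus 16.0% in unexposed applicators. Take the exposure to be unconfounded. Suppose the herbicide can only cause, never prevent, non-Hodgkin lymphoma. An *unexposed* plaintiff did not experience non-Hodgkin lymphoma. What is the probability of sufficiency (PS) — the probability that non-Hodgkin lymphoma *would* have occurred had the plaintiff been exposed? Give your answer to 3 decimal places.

p₁ = 0.269, p₀ = 0.16.
Under exogeneity and monotonicity, PS = (p₁ − p₀) / (1 − p₀).
PS = (0.269 − 0.16) / (1 − 0.16) = 0.109 / 0.84 ≈ 0.1298

PS ≈ 0.130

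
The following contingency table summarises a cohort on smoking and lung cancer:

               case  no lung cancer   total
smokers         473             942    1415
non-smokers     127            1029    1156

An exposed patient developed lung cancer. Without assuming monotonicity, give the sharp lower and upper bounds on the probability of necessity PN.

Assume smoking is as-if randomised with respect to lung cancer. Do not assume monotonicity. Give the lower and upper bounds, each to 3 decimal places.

p₁ = P(outcome | exposed) = 473/1415 = 0.33428
p₀ = P(outcome | unexposed) = 127/1156 = 0.10986
Under exogeneity alone the bounds on PN are max{0,(p₁−p₀)/p₁} ≤ PN ≤ min{1,(1−p₀)/p₁}.
  lower = (p₁ − p₀)/p₁ = 0.22441 / 0.33428 ≈ 0.6713
  upper = min{1, (1 − p₀)/p₁} = 0.89014 / 0.33428 ≈ 2.6629 → capped at 1

0.671 ≤ PN ≤ 1.000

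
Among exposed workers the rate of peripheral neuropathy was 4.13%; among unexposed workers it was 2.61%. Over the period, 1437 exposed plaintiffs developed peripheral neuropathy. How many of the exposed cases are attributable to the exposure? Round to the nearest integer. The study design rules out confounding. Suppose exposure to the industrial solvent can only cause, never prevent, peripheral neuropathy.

about 529 cases

p₁ = 0.0413, p₀ = 0.0261.
PN = (p₁ − p₀)/p₁ = (0.0413 − 0.0261) / 0.0413 ≈ 0.36804.
Attributable cases ≈ PN × (exposed cases) = 0.36804 × 1437 ≈ 528.87.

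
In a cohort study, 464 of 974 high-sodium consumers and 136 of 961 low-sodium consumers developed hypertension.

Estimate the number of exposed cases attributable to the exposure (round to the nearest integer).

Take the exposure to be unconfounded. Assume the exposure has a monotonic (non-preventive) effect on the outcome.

about 326 cases

p₁ = P(outcome | exposed) = 464/974 = 0.47639
p₀ = P(outcome | unexposed) = 136/961 = 0.14152
PN = (p₁ − p₀)/p₁ = (0.47639 − 0.14152) / 0.47639 ≈ 0.70293.
Attributable cases ≈ PN × (exposed cases) = 0.70293 × 464 ≈ 326.16.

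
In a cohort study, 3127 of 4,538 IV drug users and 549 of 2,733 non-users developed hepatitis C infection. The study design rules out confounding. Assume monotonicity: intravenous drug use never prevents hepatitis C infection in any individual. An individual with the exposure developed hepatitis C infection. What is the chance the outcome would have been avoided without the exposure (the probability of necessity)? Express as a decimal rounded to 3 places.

p₁ = P(outcome | exposed) = 3127/4538 = 0.68907
p₀ = P(outcome | unexposed) = 549/2733 = 0.20088
Under exogeneity and monotonicity, PN = (p₁ − p₀) / p₁.
PN = (0.68907 − 0.20088) / 0.68907 = 0.48819 / 0.68907 ≈ 0.7085

PN ≈ 0.708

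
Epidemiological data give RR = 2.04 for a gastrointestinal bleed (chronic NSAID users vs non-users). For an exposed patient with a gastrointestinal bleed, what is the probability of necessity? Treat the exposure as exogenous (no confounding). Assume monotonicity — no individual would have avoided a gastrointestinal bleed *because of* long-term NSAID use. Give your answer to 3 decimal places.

PN ≈ 0.510

Under exogeneity and monotonicity, PN = (RR − 1) / RR = 1 − 1/RR.
PN = (2.04 − 1) / 2.04 = 1.04 / 2.04 ≈ 0.5098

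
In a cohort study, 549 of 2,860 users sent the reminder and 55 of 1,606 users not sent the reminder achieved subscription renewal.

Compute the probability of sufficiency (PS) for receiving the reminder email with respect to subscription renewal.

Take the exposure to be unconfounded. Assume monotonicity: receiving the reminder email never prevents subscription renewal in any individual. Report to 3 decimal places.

PS ≈ 0.163

p₁ = P(outcome | exposed) = 549/2860 = 0.19196
p₀ = P(outcome | unexposed) = 55/1606 = 0.034247
Under exogeneity and monotonicity, PS = (p₁ − p₀) / (1 − p₀).
PS = (0.19196 − 0.034247) / (1 − 0.034247) = 0.15771 / 0.96575 ≈ 0.1633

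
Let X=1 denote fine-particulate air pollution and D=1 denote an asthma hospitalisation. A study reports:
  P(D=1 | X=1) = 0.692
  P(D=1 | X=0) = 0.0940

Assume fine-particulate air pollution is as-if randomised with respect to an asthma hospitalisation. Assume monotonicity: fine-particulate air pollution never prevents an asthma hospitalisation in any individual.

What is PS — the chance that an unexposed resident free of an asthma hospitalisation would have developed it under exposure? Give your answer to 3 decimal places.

Let p₁ = 0.692, p₀ = 0.094.
Under exogeneity and monotonicity, PS = (p₁ − p₀) / (1 − p₀).
PS = (0.692 − 0.094) / (1 − 0.094) = 0.598 / 0.906 ≈ 0.6600

PS ≈ 0.660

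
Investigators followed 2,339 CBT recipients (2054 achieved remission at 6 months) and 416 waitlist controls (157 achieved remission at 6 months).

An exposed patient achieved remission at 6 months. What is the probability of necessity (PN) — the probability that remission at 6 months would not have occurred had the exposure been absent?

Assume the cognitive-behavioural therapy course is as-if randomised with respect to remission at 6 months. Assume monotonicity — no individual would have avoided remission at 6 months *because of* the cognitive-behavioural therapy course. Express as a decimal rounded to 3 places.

p₁ = P(outcome | exposed) = 2054/2339 = 0.87815
p₀ = P(outcome | unexposed) = 157/416 = 0.3774
Under exogeneity and monotonicity, PN = (p₁ − p₀) / p₁.
PN = (0.87815 − 0.3774) / 0.87815 = 0.50075 / 0.87815 ≈ 0.5702

PN ≈ 0.570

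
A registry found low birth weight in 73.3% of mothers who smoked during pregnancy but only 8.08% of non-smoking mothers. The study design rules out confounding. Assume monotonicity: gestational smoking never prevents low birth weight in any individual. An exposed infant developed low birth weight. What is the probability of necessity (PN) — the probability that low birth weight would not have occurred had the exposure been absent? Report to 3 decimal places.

p₁ = 0.733, p₀ = 0.0808.
Under exogeneity and monotonicity, PN = (p₁ − p₀) / p₁.
PN = (0.733 − 0.0808) / 0.733 = 0.6522 / 0.733 ≈ 0.8898

PN ≈ 0.890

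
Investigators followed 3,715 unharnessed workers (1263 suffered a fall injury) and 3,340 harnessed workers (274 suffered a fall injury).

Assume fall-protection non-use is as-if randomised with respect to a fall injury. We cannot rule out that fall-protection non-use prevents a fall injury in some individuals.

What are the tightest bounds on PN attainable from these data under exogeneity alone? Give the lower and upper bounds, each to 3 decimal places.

0.759 ≤ PN ≤ 1.000

p₁ = P(outcome | exposed) = 1263/3715 = 0.33997
p₀ = P(outcome | unexposed) = 274/3340 = 0.082036
Under exogeneity alone the bounds on PN are max{0,(p₁−p₀)/p₁} ≤ PN ≤ min{1,(1−p₀)/p₁}.
  lower = (p₁ − p₀)/p₁ = 0.25794 / 0.33997 ≈ 0.7587
  upper = min{1, (1 − p₀)/p₁} = 0.91796 / 0.33997 ≈ 2.7001 → capped at 1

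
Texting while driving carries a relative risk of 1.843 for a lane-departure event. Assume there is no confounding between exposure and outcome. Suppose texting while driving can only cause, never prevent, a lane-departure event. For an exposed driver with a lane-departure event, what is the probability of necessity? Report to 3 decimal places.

Under exogeneity and monotonicity, PN = (RR − 1) / RR = 1 − 1/RR.
PN = (1.843 − 1) / 1.843 = 0.843 / 1.843 ≈ 0.4574

PN ≈ 0.457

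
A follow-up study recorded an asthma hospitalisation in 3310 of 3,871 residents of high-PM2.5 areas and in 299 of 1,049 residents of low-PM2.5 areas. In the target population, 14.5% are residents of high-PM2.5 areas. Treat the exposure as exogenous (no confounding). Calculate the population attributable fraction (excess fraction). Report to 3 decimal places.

PAF ≈ 0.225

p₁ = P(outcome | exposed) = 3310/3871 = 0.85508
p₀ = P(outcome | unexposed) = 299/1049 = 0.28503
Overall risk P(Y=1) = π·p₁ + (1−π)·p₀ = 0.145×0.85508 + 0.855×0.28503 = 0.36769.
Under exogeneity, PAF = [P(Y=1) − p₀] / P(Y=1).
PAF = (0.36769 − 0.28503) / 0.36769 ≈ 0.2248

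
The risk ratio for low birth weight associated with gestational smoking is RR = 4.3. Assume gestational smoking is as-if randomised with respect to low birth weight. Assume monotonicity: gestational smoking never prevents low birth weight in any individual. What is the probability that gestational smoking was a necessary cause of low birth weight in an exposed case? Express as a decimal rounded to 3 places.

Under exogeneity and monotonicity, PN = (RR − 1) / RR = 1 − 1/RR.
PN = (4.3 − 1) / 4.3 = 3.3 / 4.3 ≈ 0.7674

PN ≈ 0.767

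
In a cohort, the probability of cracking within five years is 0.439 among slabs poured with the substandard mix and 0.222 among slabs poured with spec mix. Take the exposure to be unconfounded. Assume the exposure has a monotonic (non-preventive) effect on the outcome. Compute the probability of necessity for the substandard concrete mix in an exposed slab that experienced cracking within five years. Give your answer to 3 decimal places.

PN ≈ 0.494

Let p₁ = 0.439, p₀ = 0.222.
Under exogeneity and monotonicity, PN = (p₁ − p₀) / p₁.
PN = (0.439 − 0.222) / 0.439 = 0.217 / 0.439 ≈ 0.4943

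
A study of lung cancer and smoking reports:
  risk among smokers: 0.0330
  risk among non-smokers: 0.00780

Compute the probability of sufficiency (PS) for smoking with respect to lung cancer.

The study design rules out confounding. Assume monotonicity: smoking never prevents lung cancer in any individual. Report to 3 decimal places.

Let p₁ = 0.033, p₀ = 0.0078.
Under exogeneity and monotonicity, PS = (p₁ − p₀) / (1 − p₀).
PS = (0.033 − 0.0078) / (1 − 0.0078) = 0.0252 / 0.9922 ≈ 0.0254

PS ≈ 0.025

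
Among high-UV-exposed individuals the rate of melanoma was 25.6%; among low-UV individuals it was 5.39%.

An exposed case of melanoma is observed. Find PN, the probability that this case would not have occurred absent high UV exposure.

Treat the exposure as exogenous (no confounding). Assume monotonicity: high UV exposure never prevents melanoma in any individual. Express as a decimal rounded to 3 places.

p₁ = 0.256, p₀ = 0.0539.
Under exogeneity and monotonicity, PN = (p₁ − p₀) / p₁.
PN = (0.256 − 0.0539) / 0.256 = 0.2021 / 0.256 ≈ 0.7895

PN ≈ 0.789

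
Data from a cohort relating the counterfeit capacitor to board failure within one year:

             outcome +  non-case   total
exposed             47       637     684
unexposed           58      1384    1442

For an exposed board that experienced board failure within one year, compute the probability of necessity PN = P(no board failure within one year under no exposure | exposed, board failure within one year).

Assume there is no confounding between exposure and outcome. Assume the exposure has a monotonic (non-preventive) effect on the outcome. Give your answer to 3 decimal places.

p₁ = P(outcome | exposed) = 47/684 = 0.068713
p₀ = P(outcome | unexposed) = 58/1442 = 0.040222
Under exogeneity and monotonicity, PN = (p₁ − p₀)/p₁.
PN = (0.068713 − 0.040222) / 0.068713 ≈ 0.4146

PN ≈ 0.415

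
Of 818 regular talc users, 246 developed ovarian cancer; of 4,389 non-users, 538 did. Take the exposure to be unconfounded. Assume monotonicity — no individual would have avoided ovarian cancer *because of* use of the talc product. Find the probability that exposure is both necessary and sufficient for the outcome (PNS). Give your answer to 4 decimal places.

p₁ = P(outcome | exposed) = 246/818 = 0.30073
p₀ = P(outcome | unexposed) = 538/4389 = 0.12258
Under exogeneity and monotonicity, PNS = p₁ − p₀.
PNS = 0.30073 − 0.12258 = 0.17815

PNS ≈ 0.1782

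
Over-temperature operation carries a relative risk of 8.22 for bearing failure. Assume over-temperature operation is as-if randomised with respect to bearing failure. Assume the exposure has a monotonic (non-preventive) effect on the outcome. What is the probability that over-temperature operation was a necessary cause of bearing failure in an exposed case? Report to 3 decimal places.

PN ≈ 0.878

Under exogeneity and monotonicity, PN = (RR − 1) / RR = 1 − 1/RR.
PN = (8.22 − 1) / 8.22 = 7.22 / 8.22 ≈ 0.8783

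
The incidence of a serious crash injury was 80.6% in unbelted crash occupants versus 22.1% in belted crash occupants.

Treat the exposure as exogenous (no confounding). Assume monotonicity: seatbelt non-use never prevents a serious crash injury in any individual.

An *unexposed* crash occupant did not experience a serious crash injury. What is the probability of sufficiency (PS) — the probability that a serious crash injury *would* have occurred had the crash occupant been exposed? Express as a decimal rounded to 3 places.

PS ≈ 0.751

p₁ = 0.806, p₀ = 0.221.
Under exogeneity and monotonicity, PS = (p₁ − p₀) / (1 − p₀).
PS = (0.806 − 0.221) / (1 − 0.221) = 0.585 / 0.779 ≈ 0.7510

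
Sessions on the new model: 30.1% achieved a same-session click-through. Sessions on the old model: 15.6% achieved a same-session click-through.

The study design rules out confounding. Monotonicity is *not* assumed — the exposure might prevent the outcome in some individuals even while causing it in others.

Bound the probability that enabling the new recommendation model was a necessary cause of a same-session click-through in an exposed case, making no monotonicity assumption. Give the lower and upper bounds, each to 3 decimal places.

p₁ = 0.301, p₀ = 0.156.
Under exogeneity alone the bounds on PN are max{0,(p₁−p₀)/p₁} ≤ PN ≤ min{1,(1−p₀)/p₁}.
  lower = (p₁ − p₀)/p₁ = 0.145 / 0.301 ≈ 0.4817
  upper = min{1, (1 − p₀)/p₁} = 0.844 / 0.301 ≈ 2.8040 → capped at 1

0.482 ≤ PN ≤ 1.000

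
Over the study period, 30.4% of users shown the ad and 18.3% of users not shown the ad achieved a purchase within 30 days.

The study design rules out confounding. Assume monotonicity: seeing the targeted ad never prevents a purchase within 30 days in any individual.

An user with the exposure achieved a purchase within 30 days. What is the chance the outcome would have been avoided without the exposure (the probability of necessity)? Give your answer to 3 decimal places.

PN ≈ 0.398

p₁ = 0.304, p₀ = 0.183.
Under exogeneity and monotonicity, PN = (p₁ − p₀) / p₁.
PN = (0.304 − 0.183) / 0.304 = 0.121 / 0.304 ≈ 0.3980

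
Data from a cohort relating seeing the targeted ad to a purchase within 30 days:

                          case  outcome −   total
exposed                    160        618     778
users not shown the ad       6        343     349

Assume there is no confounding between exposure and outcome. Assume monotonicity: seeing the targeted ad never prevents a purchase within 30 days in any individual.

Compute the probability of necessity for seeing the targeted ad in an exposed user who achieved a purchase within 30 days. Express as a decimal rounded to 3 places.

p₁ = P(outcome | exposed) = 160/778 = 0.20566
p₀ = P(outcome | unexposed) = 6/349 = 0.017192
Under exogeneity and monotonicity, PN = (p₁ − p₀)/p₁.
PN = (0.20566 − 0.017192) / 0.20566 ≈ 0.9164

PN ≈ 0.916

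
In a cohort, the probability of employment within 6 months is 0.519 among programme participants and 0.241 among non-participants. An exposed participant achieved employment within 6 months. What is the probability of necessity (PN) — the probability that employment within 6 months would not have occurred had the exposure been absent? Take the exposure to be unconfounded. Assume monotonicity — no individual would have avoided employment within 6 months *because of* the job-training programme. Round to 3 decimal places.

Let p₁ = 0.519, p₀ = 0.241.
Under exogeneity and monotonicity, PN = (p₁ − p₀) / p₁.
PN = (0.519 − 0.241) / 0.519 = 0.278 / 0.519 ≈ 0.5356

PN ≈ 0.536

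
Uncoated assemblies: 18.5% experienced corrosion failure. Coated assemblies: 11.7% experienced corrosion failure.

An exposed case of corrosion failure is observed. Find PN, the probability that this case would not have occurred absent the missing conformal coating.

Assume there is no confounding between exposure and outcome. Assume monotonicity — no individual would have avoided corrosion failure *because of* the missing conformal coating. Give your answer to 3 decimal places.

p₁ = 0.185, p₀ = 0.117.
Under exogeneity and monotonicity, PN = (p₁ − p₀) / p₁.
PN = (0.185 − 0.117) / 0.185 = 0.068 / 0.185 ≈ 0.3676

PN ≈ 0.368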